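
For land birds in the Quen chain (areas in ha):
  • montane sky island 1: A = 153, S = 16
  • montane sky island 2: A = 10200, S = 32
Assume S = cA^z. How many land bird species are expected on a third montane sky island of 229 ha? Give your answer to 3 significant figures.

z = ln(32/16) / ln(10200/153) = 0.6931 / 4.1997 = 0.1650
c = 16 / 153^0.1650 = 16 / 2.294 = 6.975
S₃ = 6.975 × 229^0.1650 = 6.975 × 2.452 ≈ 17.1

17.1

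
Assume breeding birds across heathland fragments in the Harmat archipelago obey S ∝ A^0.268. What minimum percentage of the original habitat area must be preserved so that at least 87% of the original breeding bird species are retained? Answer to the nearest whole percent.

59%

Need (A_new/A_old)^0.268 = 0.87, so A_new/A_old = 0.87^(1/0.268) = 0.87^3.731
ln(A_new/A_old) = ln 0.87 / 0.268 = -0.1393 / 0.268 = -0.5196
A_new/A_old = e^-0.5196 ≈ 0.5947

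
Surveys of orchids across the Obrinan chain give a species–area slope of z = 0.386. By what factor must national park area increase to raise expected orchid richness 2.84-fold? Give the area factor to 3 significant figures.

14.9

(A₂/A₁)^0.386 = 2.84, so A₂/A₁ = 2.84^(1/0.386) = 2.84^2.591
ln(A₂/A₁) = ln 2.84 / 0.386 = 1.0438 / 0.386 = 2.7042
A₂/A₁ = e^2.7042 ≈ 14.94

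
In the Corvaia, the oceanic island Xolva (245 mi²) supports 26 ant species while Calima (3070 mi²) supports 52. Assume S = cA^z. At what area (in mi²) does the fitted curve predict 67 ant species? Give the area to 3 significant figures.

7740 mi²

z = ln(52/26) / ln(3070/245) = 0.6931 / 2.5282 = 0.2742
c = 26 / 245^0.2742 = 26 / 4.519 = 5.754
A = (67/5.754)^(1/0.2742) ⇒ ln A = ln(11.64)/0.2742 = 8.9539
A = e^8.9539 ≈ 7738 mi²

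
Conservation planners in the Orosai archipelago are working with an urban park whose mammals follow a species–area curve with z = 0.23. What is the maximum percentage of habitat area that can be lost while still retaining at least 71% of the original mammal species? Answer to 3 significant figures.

77.4%

Need (A_new/A_old)^0.23 = 0.71, so A_new/A_old = 0.71^(1/0.23) = 0.71^4.348
ln(A_new/A_old) = ln 0.71 / 0.23 = -0.3425 / 0.23 = -1.4891
A_new/A_old = e^-1.4891 ≈ 0.2256
Fraction that can be lost = 1 − 0.2256 = 0.7744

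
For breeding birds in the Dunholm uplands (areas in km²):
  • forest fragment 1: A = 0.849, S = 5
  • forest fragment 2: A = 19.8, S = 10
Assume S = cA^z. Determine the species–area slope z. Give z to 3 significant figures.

0.220

Taking logs: ln S = ln c + z ln A, so z = (ln S₂ − ln S₁)/(ln A₂ − ln A₁).
z = ln(10/5) / ln(19.8/0.849) = ln(2) / ln(23.32) = 0.6931 / 3.1494 = 0.2201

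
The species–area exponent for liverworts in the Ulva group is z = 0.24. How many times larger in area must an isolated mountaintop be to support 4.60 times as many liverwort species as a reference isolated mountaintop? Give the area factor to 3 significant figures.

577

(A₂/A₁)^0.24 = 4.6, so A₂/A₁ = 4.6^(1/0.24) = 4.6^4.167
ln(A₂/A₁) = ln 4.6 / 0.24 = 1.5261 / 0.24 = 6.3586
A₂/A₁ = e^6.3586 ≈ 577.4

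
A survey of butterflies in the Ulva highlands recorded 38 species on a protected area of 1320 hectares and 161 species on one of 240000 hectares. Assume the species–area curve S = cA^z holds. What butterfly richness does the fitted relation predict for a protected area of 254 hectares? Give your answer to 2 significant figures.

24

z = ln(161/38) / ln(240000/1320) = 1.4438 / 5.2030 = 0.2775
c = 38 / 1320^0.2775 = 38 / 7.344 = 5.174
S₃ = 5.174 × 254^0.2775 = 5.174 × 4.649 ≈ 24.05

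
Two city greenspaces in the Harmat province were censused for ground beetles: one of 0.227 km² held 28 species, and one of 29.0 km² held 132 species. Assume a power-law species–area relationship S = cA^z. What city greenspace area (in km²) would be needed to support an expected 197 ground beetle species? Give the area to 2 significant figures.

100 km²

z = ln(132/28) / ln(29/0.227) = 1.5506 / 4.8501 = 0.3197
c = 28 / 0.227^0.3197 = 28 / 0.6225 = 44.98
A = (197/44.98)^(1/0.3197) ⇒ ln A = ln(4.38)/0.3197 = 4.6197
A = e^4.6197 ≈ 101.5 km²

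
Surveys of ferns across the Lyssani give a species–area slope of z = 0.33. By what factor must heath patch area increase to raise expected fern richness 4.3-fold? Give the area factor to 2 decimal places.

(A₂/A₁)^0.33 = 4.3, so A₂/A₁ = 4.3^(1/0.33) = 4.3^3.03
ln(A₂/A₁) = ln 4.3 / 0.33 = 1.4586 / 0.33 = 4.4200
A₂/A₁ = e^4.4200 ≈ 83.1

83.10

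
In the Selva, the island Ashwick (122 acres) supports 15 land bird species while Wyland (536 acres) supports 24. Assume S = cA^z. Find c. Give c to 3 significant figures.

z = ln(S₂/S₁) / ln(A₂/A₁) = ln(24/15) / ln(536/122) = 0.4700 / 1.4801 = 0.3175
c = S₁ / A₁^z = 15 / 122^0.3175 = 15 / 4.597 = 3.263

3.26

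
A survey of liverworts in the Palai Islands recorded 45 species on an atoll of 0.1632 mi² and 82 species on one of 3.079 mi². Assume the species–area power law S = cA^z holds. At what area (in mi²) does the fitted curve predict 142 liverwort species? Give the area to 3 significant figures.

z = ln(82/45) / ln(3.079/0.1632) = 0.6001 / 2.9374 = 0.2043
c = 45 / 0.1632^0.2043 = 45 / 0.6905 = 65.17
A = (142/65.17)^(1/0.2043) ⇒ ln A = ln(2.179)/0.2043 = 3.8126
A = e^3.8126 ≈ 45.27 mi²

45.3 mi²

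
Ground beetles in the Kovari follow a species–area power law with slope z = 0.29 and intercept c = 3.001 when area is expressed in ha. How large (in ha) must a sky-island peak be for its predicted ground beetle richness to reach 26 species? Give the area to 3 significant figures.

1710 ha

26 = 3.001 × A^0.29  ⇒  A^0.29 = 26/3.001 = 8.664
ln A = ln(8.664) / 0.29 = 2.1592 / 0.29 = 7.4453
A = e^7.4453 ≈ 1712 ha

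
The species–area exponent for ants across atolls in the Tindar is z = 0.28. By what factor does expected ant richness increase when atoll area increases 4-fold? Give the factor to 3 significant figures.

S₂/S₁ = (A₂/A₁)^z = 4^0.28
ln(S₂/S₁) = 0.28 × ln 4 = 0.28 × 1.3863 = 0.3882
S₂/S₁ = e^0.3882 ≈ 1.474

1.47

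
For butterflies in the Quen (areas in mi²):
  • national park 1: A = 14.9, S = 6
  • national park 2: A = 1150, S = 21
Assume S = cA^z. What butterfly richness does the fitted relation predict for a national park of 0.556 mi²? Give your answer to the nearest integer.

z = ln(21/6) / ln(1150/14.9) = 1.2528 / 4.3462 = 0.2882
c = 6 / 14.9^0.2882 = 6 / 2.179 = 2.754
S₃ = 2.754 × 0.556^0.2882 = 2.754 × 0.8443 ≈ 2.325

2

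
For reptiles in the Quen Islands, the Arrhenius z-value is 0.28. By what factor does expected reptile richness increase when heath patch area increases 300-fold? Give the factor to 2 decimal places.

4.94

S₂/S₁ = (A₂/A₁)^z = 300^0.28
ln(S₂/S₁) = 0.28 × ln 300 = 0.28 × 5.7038 = 1.5971
S₂/S₁ = e^1.5971 ≈ 4.938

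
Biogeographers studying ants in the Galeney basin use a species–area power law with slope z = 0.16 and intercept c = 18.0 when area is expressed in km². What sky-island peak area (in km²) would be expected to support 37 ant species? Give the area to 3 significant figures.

37 = 18 × A^0.16  ⇒  A^0.16 = 37/18 = 2.056
ln A = ln(2.056) / 0.16 = 0.7205 / 0.16 = 4.5034
A = e^4.5034 ≈ 90.32 km²

90.3 km²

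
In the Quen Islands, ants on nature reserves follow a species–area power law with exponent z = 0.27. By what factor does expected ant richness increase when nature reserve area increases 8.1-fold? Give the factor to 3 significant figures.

1.76

S₂/S₁ = (A₂/A₁)^z = 8.1^0.27
ln(S₂/S₁) = 0.27 × ln 8.1 = 0.27 × 2.0919 = 0.5648
S₂/S₁ = e^0.5648 ≈ 1.759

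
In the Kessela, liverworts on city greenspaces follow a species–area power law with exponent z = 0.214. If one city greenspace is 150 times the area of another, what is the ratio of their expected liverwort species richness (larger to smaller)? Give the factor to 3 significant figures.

S₂/S₁ = (A₂/A₁)^z = 150^0.214
ln(S₂/S₁) = 0.214 × ln 150 = 0.214 × 5.0106 = 1.0723
S₂/S₁ = e^1.0723 ≈ 2.922

2.92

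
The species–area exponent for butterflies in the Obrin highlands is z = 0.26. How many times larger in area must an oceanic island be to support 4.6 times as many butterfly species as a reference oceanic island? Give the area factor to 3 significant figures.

(A₂/A₁)^0.26 = 4.6, so A₂/A₁ = 4.6^(1/0.26) = 4.6^3.846
ln(A₂/A₁) = ln 4.6 / 0.26 = 1.5261 / 0.26 = 5.8694
A₂/A₁ = e^5.8694 ≈ 354.1

354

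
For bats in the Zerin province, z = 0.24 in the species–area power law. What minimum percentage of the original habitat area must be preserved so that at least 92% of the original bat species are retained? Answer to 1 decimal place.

Need (A_new/A_old)^0.24 = 0.92, so A_new/A_old = 0.92^(1/0.24) = 0.92^4.167
ln(A_new/A_old) = ln 0.92 / 0.24 = -0.0834 / 0.24 = -0.3474
A_new/A_old = e^-0.3474 ≈ 0.7065

70.7%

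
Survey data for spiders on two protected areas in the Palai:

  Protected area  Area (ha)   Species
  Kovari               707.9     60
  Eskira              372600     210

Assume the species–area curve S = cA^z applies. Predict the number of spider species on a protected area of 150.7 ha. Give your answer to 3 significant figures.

z = ln(210/60) / ln(372600/707.9) = 1.2528 / 6.2660 = 0.1999
c = 60 / 707.9^0.1999 = 60 / 3.714 = 16.16
S₃ = 16.16 × 150.7^0.1999 = 16.16 × 2.726 ≈ 44.04

44.0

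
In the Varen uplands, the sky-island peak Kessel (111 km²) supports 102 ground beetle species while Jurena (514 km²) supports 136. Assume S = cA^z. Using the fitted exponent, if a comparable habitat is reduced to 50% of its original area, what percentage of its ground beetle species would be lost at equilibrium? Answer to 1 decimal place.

12.2%

z = ln(136/102) / ln(514/111) = 0.2877 / 1.5327 = 0.1877
S_new/S_old = (A_new/A_old)^z = 0.5^0.1877 = exp(0.1877 × -0.6931) = 0.878
Fraction lost = 1 − 0.878 = 0.122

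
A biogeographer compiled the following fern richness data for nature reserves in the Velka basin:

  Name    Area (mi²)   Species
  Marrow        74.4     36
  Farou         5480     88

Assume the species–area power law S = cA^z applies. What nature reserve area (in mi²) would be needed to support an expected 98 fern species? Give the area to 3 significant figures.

9200 mi²

z = ln(88/36) / ln(5480/74.4) = 0.8938 / 4.2994 = 0.2079
c = 36 / 74.4^0.2079 = 36 / 2.45 = 14.7
A = (98/14.7)^(1/0.2079) ⇒ ln A = ln(6.668)/0.2079 = 9.1266
A = e^9.1266 ≈ 9197 mi²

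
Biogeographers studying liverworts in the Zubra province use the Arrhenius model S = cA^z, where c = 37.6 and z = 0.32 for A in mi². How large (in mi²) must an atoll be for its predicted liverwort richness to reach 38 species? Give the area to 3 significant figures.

38 = 37.6 × A^0.32  ⇒  A^0.32 = 38/37.6 = 1.011
ln A = ln(1.011) / 0.32 = 0.0106 / 0.32 = 0.0331
A = e^0.0331 ≈ 1.034 mi²

1.03 mi²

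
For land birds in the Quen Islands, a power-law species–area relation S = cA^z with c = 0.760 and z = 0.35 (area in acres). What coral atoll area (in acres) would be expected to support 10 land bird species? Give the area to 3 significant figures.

10 = 0.76 × A^0.35  ⇒  A^0.35 = 10/0.76 = 13.16
ln A = ln(13.16) / 0.35 = 2.5770 / 0.35 = 7.3629
A = e^7.3629 ≈ 1576 acres

1580 acres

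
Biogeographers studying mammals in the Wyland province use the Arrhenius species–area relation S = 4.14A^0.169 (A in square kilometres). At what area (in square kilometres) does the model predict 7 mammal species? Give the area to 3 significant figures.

22.4 square kilometres

7 = 4.14 × A^0.169  ⇒  A^0.169 = 7/4.14 = 1.691
ln A = ln(1.691) / 0.169 = 0.5252 / 0.169 = 3.1078
A = e^3.1078 ≈ 22.37 square kilometres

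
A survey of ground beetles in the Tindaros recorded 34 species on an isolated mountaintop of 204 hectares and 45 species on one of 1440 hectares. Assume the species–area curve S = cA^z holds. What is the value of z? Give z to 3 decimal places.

0.143

Taking logs: ln S = ln c + z ln A, so z = (ln S₂ − ln S₁)/(ln A₂ − ln A₁).
z = ln(45/34) / ln(1440/204) = ln(1.324) / ln(7.059) = 0.2803 / 1.9543 = 0.1434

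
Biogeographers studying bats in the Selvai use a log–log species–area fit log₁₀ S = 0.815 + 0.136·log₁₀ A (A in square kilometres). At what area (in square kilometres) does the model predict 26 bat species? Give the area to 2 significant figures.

26 = 6.531 × A^0.136  ⇒  A^0.136 = 26/6.531 = 3.981
ln A = ln(3.981) / 0.136 = 1.3815 / 0.136 = 10.1580
A = e^10.1580 ≈ 25797 square kilometres

26000 square kilometres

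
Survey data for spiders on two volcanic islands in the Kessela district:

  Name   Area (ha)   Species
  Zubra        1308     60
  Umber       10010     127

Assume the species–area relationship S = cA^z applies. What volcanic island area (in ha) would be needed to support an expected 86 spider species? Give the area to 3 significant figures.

3470 ha

z = ln(127/60) / ln(10010/1308) = 0.7498 / 2.0351 = 0.3685
c = 60 / 1308^0.3685 = 60 / 14.07 = 4.264
A = (86/4.264)^(1/0.3685) ⇒ ln A = ln(20.17)/0.3685 = 8.1533
A = e^8.1533 ≈ 3475 ha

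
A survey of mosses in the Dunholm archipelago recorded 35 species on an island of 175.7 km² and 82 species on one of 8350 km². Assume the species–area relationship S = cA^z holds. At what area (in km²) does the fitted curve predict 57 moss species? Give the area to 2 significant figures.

z = ln(82/35) / ln(8350/175.7) = 0.8514 / 3.8612 = 0.2205
c = 35 / 175.7^0.2205 = 35 / 3.126 = 11.2
A = (57/11.2)^(1/0.2205) ⇒ ln A = ln(5.09)/0.2205 = 7.3807
A = e^7.3807 ≈ 1605 km²

1600 km²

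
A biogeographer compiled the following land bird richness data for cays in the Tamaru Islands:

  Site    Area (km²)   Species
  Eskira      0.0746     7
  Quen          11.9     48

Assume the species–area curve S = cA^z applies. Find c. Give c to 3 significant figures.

z = ln(S₂/S₁) / ln(A₂/A₁) = ln(48/7) / ln(11.9/0.0746) = 1.9253 / 5.0722 = 0.3796
c = S₁ / A₁^z = 7 / 0.0746^0.3796 = 7 / 0.3733 = 18.75

18.7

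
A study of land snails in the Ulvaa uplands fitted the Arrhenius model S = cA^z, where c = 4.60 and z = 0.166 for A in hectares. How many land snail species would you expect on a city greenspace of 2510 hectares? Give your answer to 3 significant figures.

16.9

S = 4.6 × 2510^0.166
ln S = ln 4.6 + 0.166 × ln 2510 = 1.5261 + 0.166 × 7.8280 = 2.8255
S = e^2.8255 ≈ 16.87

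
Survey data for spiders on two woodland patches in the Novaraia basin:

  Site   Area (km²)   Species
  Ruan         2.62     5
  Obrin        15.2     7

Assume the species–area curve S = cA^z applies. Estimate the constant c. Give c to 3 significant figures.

4.16

z = ln(S₂/S₁) / ln(A₂/A₁) = ln(7/5) / ln(15.2/2.62) = 0.3365 / 1.7581 = 0.1914
c = S₁ / A₁^z = 5 / 2.62^0.1914 = 5 / 1.202 = 4.158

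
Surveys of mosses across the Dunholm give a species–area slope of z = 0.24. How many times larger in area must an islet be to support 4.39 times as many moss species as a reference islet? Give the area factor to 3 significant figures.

475

(A₂/A₁)^0.24 = 4.39, so A₂/A₁ = 4.39^(1/0.24) = 4.39^4.167
ln(A₂/A₁) = ln 4.39 / 0.24 = 1.4793 / 0.24 = 6.1639
A₂/A₁ = e^6.1639 ≈ 475.3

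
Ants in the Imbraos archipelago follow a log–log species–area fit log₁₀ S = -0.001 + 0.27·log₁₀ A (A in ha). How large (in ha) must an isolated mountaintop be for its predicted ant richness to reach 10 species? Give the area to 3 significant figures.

5100 ha

10 = 0.9977 × A^0.27  ⇒  A^0.27 = 10/0.9977 = 10.02
ln A = ln(10.02) / 0.27 = 2.3049 / 0.27 = 8.5366
A = e^8.5366 ≈ 5098 ha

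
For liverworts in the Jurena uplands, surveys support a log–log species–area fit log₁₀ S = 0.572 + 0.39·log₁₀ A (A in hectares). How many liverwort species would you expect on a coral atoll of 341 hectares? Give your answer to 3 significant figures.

S = 3.733 × 341^0.39
ln S = ln 3.733 + 0.39 × ln 341 = 1.3171 + 0.39 × 5.8319 = 3.5915
S = e^3.5915 ≈ 36.29

36.3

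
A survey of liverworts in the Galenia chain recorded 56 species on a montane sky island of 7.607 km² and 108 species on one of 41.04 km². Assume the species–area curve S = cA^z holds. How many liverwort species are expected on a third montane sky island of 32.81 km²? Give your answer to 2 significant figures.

z = ln(108/56) / ln(41.04/7.607) = 0.6568 / 1.6855 = 0.3897
c = 56 / 7.607^0.3897 = 56 / 2.205 = 25.4
S₃ = 25.4 × 32.81^0.3897 = 25.4 × 3.897 ≈ 98.98

99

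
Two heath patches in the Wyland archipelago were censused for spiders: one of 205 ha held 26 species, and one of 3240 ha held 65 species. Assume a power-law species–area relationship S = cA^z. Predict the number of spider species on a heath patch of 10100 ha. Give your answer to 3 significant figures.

94.8

z = ln(65/26) / ln(3240/205) = 0.9163 / 2.7603 = 0.3320
c = 26 / 205^0.3320 = 26 / 5.853 = 4.442
S₃ = 4.442 × 10100^0.3320 = 4.442 × 21.34 ≈ 94.8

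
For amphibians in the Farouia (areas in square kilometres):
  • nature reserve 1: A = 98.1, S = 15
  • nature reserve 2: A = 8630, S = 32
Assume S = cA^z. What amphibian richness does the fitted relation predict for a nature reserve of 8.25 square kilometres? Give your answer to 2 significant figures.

9.9

z = ln(32/15) / ln(8630/98.1) = 0.7577 / 4.4770 = 0.1692
c = 15 / 98.1^0.1692 = 15 / 2.173 = 6.903
S₃ = 6.903 × 8.25^0.1692 = 6.903 × 1.429 ≈ 9.866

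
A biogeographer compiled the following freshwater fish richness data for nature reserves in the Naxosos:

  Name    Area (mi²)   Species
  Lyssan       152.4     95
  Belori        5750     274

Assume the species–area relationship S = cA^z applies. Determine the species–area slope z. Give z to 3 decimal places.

Taking logs: ln S = ln c + z ln A, so z = (ln S₂ − ln S₁)/(ln A₂ − ln A₁).
z = ln(274/95) / ln(5750/152.4) = ln(2.884) / ln(37.73) = 1.0593 / 3.6304 = 0.2918

0.292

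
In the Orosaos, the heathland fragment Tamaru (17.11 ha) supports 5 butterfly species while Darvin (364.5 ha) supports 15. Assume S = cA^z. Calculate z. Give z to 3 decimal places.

0.359

Taking logs: ln S = ln c + z ln A, so z = (ln S₂ − ln S₁)/(ln A₂ − ln A₁).
z = ln(15/5) / ln(364.5/17.11) = ln(3) / ln(21.3) = 1.0986 / 3.0589 = 0.3592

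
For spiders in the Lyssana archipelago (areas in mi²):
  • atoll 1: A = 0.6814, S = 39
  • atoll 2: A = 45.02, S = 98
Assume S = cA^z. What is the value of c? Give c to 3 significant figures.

42.4

z = ln(S₂/S₁) / ln(A₂/A₁) = ln(98/39) / ln(45.02/0.6814) = 0.9214 / 4.1907 = 0.2199
c = S₁ / A₁^z = 39 / 0.6814^0.2199 = 39 / 0.9191 = 42.43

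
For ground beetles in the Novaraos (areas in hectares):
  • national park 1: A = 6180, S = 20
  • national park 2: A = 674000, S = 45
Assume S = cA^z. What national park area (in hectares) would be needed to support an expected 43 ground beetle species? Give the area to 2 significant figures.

520000 hectares

z = ln(45/20) / ln(674000/6180) = 0.8109 / 4.6919 = 0.1728
c = 20 / 6180^0.1728 = 20 / 4.521 = 4.424
A = (43/4.424)^(1/0.1728) ⇒ ln A = ln(9.72)/0.1728 = 13.1579
A = e^13.1579 ≈ 518112 hectares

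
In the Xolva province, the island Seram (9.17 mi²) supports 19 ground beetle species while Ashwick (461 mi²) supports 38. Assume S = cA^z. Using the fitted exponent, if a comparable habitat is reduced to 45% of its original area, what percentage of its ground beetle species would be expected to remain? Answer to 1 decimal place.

86.8%

z = ln(38/19) / ln(461/9.17) = 0.6931 / 3.9175 = 0.1769
S_new/S_old = (A_new/A_old)^z = 0.45^0.1769 = exp(0.1769 × -0.7985) = 0.8682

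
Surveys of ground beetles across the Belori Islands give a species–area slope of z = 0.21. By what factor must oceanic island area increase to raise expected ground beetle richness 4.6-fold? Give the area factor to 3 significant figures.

1430

(A₂/A₁)^0.21 = 4.6, so A₂/A₁ = 4.6^(1/0.21) = 4.6^4.762
ln(A₂/A₁) = ln 4.6 / 0.21 = 1.5261 / 0.21 = 7.2669
A₂/A₁ = e^7.2669 ≈ 1432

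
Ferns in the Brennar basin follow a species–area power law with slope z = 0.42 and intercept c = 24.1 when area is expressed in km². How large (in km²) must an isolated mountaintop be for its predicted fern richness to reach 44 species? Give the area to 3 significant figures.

44 = 24.1 × A^0.42  ⇒  A^0.42 = 44/24.1 = 1.826
ln A = ln(1.826) / 0.42 = 0.6020 / 0.42 = 1.4333
A = e^1.4333 ≈ 4.192 km²

4.19 km²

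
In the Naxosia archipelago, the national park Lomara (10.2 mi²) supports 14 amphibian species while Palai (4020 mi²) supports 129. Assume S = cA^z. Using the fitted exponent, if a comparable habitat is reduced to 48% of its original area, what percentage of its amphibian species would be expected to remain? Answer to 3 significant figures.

z = ln(129/14) / ln(4020/10.2) = 2.2208 / 5.9766 = 0.3716
S_new/S_old = (A_new/A_old)^z = 0.48^0.3716 = exp(0.3716 × -0.7340) = 0.7613

76.1%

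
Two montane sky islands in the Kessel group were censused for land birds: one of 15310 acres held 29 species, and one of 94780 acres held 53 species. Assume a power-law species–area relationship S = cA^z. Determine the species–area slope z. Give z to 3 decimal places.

Taking logs: ln S = ln c + z ln A, so z = (ln S₂ − ln S₁)/(ln A₂ − ln A₁).
z = ln(53/29) / ln(94780/15310) = ln(1.828) / ln(6.191) = 0.6030 / 1.8231 = 0.3308

0.331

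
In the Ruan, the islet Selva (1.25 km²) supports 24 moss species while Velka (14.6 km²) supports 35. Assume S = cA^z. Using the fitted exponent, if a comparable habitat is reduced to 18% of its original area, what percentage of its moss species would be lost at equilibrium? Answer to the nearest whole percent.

23%

z = ln(35/24) / ln(14.6/1.25) = 0.3773 / 2.4579 = 0.1535
S_new/S_old = (A_new/A_old)^z = 0.18^0.1535 = exp(0.1535 × -1.7148) = 0.7686
Fraction lost = 1 − 0.7686 = 0.2314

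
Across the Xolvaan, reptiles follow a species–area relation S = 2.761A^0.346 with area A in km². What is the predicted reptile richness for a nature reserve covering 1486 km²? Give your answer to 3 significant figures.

S = 2.761 × 1486^0.346
ln S = ln 2.761 + 0.346 × ln 1486 = 1.0156 + 0.346 × 7.3038 = 3.5427
S = e^3.5427 ≈ 34.56

34.6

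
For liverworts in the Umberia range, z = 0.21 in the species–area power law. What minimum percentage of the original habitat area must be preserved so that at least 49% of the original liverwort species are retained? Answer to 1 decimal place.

Need (A_new/A_old)^0.21 = 0.49, so A_new/A_old = 0.49^(1/0.21) = 0.49^4.762
ln(A_new/A_old) = ln 0.49 / 0.21 = -0.7133 / 0.21 = -3.3969
A_new/A_old = e^-3.3969 ≈ 0.03348

3.3%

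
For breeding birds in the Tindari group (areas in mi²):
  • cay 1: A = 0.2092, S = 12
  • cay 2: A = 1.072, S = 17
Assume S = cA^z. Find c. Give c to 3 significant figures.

16.7

z = ln(S₂/S₁) / ln(A₂/A₁) = ln(17/12) / ln(1.072/0.2092) = 0.3483 / 1.6340 = 0.2132
c = S₁ / A₁^z = 12 / 0.2092^0.2132 = 12 / 0.7164 = 16.75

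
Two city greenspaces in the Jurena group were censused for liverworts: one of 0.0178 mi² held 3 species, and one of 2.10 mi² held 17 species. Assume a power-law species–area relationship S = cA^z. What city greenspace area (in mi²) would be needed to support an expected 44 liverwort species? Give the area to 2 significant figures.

29 mi²

z = ln(17/3) / ln(2.1/0.0178) = 1.7346 / 4.7705 = 0.3636
c = 3 / 0.0178^0.3636 = 3 / 0.2311 = 12.98
A = (44/12.98)^(1/0.3636) ⇒ ln A = ln(3.39)/0.3636 = 3.3573
A = e^3.3573 ≈ 28.71 mi²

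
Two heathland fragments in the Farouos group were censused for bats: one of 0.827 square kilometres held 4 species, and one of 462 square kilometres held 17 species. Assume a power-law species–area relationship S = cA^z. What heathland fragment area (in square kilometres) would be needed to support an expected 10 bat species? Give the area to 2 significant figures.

45 square kilometres

z = ln(17/4) / ln(462/0.827) = 1.4469 / 6.3255 = 0.2287
c = 4 / 0.827^0.2287 = 4 / 0.9575 = 4.178
A = (10/4.178)^(1/0.2287) ⇒ ln A = ln(2.394)/0.2287 = 3.8158
A = e^3.8158 ≈ 45.41 square kilometres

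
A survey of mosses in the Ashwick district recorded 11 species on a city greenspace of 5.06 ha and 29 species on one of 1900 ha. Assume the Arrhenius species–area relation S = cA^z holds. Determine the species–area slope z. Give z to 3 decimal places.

Taking logs: ln S = ln c + z ln A, so z = (ln S₂ − ln S₁)/(ln A₂ − ln A₁).
z = ln(29/11) / ln(1900/5.06) = ln(2.636) / ln(375.5) = 0.9694 / 5.9282 = 0.1635

0.164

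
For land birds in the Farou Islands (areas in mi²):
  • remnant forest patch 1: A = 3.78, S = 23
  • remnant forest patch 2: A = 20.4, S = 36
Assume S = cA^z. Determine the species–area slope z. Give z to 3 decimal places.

Taking logs: ln S = ln c + z ln A, so z = (ln S₂ − ln S₁)/(ln A₂ − ln A₁).
z = ln(36/23) / ln(20.4/3.78) = ln(1.565) / ln(5.397) = 0.4480 / 1.6858 = 0.2658

0.266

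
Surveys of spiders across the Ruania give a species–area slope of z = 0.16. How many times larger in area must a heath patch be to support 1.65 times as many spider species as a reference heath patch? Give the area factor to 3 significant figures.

22.9

(A₂/A₁)^0.16 = 1.65, so A₂/A₁ = 1.65^(1/0.16) = 1.65^6.25
ln(A₂/A₁) = ln 1.65 / 0.16 = 0.5008 / 0.16 = 3.1298
A₂/A₁ = e^3.1298 ≈ 22.87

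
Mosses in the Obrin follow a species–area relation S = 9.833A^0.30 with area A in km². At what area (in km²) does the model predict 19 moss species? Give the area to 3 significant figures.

8.99 km²

19 = 9.833 × A^0.3  ⇒  A^0.3 = 19/9.833 = 1.932
ln A = ln(1.932) / 0.3 = 0.6587 / 0.3 = 2.1956
A = e^2.1956 ≈ 8.986 km²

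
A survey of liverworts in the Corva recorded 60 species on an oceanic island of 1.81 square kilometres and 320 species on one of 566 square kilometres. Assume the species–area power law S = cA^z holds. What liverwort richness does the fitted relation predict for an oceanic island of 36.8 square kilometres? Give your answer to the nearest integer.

z = ln(320/60) / ln(566/1.81) = 1.6740 / 5.7453 = 0.2914
c = 60 / 1.81^0.2914 = 60 / 1.189 = 50.47
S₃ = 50.47 × 36.8^0.2914 = 50.47 × 2.859 ≈ 144.3

144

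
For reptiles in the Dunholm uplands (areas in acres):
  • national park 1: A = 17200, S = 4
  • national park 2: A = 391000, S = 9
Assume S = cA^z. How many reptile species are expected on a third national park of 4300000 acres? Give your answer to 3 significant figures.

z = ln(9/4) / ln(391000/17200) = 0.8109 / 3.1238 = 0.2596
c = 4 / 17200^0.2596 = 4 / 12.58 = 0.3181
S₃ = 0.3181 × 4300000^0.2596 = 0.3181 × 52.73 ≈ 16.77

16.8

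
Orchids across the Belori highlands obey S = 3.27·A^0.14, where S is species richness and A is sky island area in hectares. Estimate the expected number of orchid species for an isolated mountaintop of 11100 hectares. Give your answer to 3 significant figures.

S = 3.27 × 11100^0.14
ln S = ln 3.27 + 0.14 × ln 11100 = 1.1848 + 0.14 × 9.3147 = 2.4888
S = e^2.4888 ≈ 12.05

12.0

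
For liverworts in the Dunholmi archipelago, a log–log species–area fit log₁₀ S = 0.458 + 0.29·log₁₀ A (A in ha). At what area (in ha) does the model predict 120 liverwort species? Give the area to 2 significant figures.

120 = 2.871 × A^0.29  ⇒  A^0.29 = 120/2.871 = 41.8
ln A = ln(41.8) / 0.29 = 3.7329 / 0.29 = 12.8721
A = e^12.8721 ≈ 389296 ha

390000 ha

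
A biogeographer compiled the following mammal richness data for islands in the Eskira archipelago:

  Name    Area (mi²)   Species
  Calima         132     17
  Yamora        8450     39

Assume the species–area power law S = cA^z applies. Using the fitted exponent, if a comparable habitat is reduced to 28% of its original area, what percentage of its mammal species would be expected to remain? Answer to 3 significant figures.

77.6%

z = ln(39/17) / ln(8450/132) = 0.8303 / 4.1591 = 0.1996
S_new/S_old = (A_new/A_old)^z = 0.28^0.1996 = exp(0.1996 × -1.2730) = 0.7756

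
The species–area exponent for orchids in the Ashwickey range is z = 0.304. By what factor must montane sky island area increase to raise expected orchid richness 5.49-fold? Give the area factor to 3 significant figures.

271

(A₂/A₁)^0.304 = 5.49, so A₂/A₁ = 5.49^(1/0.304) = 5.49^3.289
ln(A₂/A₁) = ln 5.49 / 0.304 = 1.7029 / 0.304 = 5.6017
A₂/A₁ = e^5.6017 ≈ 270.9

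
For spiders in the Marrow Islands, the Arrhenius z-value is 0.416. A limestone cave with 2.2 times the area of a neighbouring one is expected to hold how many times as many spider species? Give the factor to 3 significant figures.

S₂/S₁ = (A₂/A₁)^z = 2.2^0.416
ln(S₂/S₁) = 0.416 × ln 2.2 = 0.416 × 0.7885 = 0.3280
S₂/S₁ = e^0.3280 ≈ 1.388

1.39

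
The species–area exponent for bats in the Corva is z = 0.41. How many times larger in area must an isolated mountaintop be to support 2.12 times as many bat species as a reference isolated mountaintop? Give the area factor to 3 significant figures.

(A₂/A₁)^0.41 = 2.12, so A₂/A₁ = 2.12^(1/0.41) = 2.12^2.439
ln(A₂/A₁) = ln 2.12 / 0.41 = 0.7514 / 0.41 = 1.8327
A₂/A₁ = e^1.8327 ≈ 6.251

6.25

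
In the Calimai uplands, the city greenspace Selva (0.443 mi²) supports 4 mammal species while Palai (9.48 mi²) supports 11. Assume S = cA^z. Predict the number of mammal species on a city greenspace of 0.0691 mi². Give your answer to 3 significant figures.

2.17

z = ln(11/4) / ln(9.48/0.443) = 1.0116 / 3.0634 = 0.3302
c = 4 / 0.443^0.3302 = 4 / 0.7642 = 5.234
S₃ = 5.234 × 0.0691^0.3302 = 5.234 × 0.4138 ≈ 2.166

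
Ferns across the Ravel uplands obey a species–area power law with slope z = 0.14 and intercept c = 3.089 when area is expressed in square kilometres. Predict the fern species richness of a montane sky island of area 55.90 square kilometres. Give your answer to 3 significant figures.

5.43

S = 3.089 × 55.9^0.14
ln S = ln 3.089 + 0.14 × ln 55.9 = 1.1278 + 0.14 × 4.0236 = 1.6911
S = e^1.6911 ≈ 5.426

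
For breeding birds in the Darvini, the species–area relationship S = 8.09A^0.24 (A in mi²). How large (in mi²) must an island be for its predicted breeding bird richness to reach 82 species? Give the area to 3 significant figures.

82 = 8.09 × A^0.24  ⇒  A^0.24 = 82/8.09 = 10.14
ln A = ln(10.14) / 0.24 = 2.3161 / 0.24 = 9.6504
A = e^9.6504 ≈ 15528 mi²

15500 mi²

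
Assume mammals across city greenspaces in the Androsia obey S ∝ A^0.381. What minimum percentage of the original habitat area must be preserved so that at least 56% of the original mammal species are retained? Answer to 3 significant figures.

Need (A_new/A_old)^0.381 = 0.56, so A_new/A_old = 0.56^(1/0.381) = 0.56^2.625
ln(A_new/A_old) = ln 0.56 / 0.381 = -0.5798 / 0.381 = -1.5218
A_new/A_old = e^-1.5218 ≈ 0.2183

21.8%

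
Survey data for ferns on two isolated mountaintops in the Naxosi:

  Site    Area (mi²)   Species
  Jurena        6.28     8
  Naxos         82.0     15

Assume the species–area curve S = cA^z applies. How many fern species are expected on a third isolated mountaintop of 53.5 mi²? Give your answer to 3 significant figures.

13.5

z = ln(15/8) / ln(82/6.28) = 0.6286 / 2.5693 = 0.2447
c = 8 / 6.28^0.2447 = 8 / 1.568 = 5.103
S₃ = 5.103 × 53.5^0.2447 = 5.103 × 2.648 ≈ 13.51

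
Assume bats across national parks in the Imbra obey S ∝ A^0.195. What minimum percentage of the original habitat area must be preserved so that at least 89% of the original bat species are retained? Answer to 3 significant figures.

Need (A_new/A_old)^0.195 = 0.89, so A_new/A_old = 0.89^(1/0.195) = 0.89^5.128
ln(A_new/A_old) = ln 0.89 / 0.195 = -0.1165 / 0.195 = -0.5976
A_new/A_old = e^-0.5976 ≈ 0.5501

55.0%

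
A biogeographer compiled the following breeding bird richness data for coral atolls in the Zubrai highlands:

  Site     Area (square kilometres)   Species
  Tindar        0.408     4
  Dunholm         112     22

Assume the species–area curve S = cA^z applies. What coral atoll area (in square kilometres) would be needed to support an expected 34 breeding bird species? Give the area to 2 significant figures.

470 square kilometres

z = ln(22/4) / ln(112/0.408) = 1.7047 / 5.6150 = 0.3036
c = 4 / 0.408^0.3036 = 4 / 0.7617 = 5.251
A = (34/5.251)^(1/0.3036) ⇒ ln A = ln(6.475)/0.3036 = 6.1523
A = e^6.1523 ≈ 469.8 square kilometres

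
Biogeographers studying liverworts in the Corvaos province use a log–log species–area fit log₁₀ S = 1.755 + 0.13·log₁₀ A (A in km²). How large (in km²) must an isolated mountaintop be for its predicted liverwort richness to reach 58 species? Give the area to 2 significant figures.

1.2 km²

58 = 56.89 × A^0.13  ⇒  A^0.13 = 58/56.89 = 1.02
ln A = ln(1.02) / 0.13 = 0.0194 / 0.13 = 0.1493
A = e^0.1493 ≈ 1.161 km²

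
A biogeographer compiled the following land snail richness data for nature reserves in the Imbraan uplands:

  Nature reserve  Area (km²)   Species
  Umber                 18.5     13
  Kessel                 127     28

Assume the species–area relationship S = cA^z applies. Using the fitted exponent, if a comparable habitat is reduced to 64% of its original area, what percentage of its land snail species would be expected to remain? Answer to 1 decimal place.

83.7%

z = ln(28/13) / ln(127/18.5) = 0.7673 / 1.9264 = 0.3983
S_new/S_old = (A_new/A_old)^z = 0.64^0.3983 = exp(0.3983 × -0.4463) = 0.8372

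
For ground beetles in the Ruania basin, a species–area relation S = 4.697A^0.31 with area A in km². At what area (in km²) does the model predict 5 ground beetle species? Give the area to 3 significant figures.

1.22 km²

5 = 4.697 × A^0.31  ⇒  A^0.31 = 5/4.697 = 1.065
ln A = ln(1.065) / 0.31 = 0.0625 / 0.31 = 0.2017
A = e^0.2017 ≈ 1.223 km²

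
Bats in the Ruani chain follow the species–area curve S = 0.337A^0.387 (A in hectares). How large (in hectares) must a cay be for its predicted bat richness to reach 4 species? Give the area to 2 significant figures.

4 = 0.337 × A^0.387  ⇒  A^0.387 = 4/0.337 = 11.87
ln A = ln(11.87) / 0.387 = 2.4740 / 0.387 = 6.3927
A = e^6.3927 ≈ 597.5 hectares

600 hectares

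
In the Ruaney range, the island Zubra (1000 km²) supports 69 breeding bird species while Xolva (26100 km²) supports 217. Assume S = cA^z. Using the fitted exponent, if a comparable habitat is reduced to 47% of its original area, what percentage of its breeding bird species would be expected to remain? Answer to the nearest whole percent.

77%

z = ln(217/69) / ln(26100/1000) = 1.1458 / 3.2619 = 0.3513
S_new/S_old = (A_new/A_old)^z = 0.47^0.3513 = exp(0.3513 × -0.7550) = 0.767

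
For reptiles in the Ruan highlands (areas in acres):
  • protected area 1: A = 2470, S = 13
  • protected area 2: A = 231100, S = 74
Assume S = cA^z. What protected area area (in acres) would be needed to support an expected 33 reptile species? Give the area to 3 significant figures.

z = ln(74/13) / ln(231100/2470) = 1.7391 / 4.5386 = 0.3832
c = 13 / 2470^0.3832 = 13 / 19.95 = 0.6515
A = (33/0.6515)^(1/0.3832) ⇒ ln A = ln(50.65)/0.3832 = 10.2431
A = e^10.2431 ≈ 28088 acres

28100 acres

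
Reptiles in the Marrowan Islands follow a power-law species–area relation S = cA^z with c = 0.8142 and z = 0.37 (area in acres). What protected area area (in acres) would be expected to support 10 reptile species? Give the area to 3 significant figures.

879 acres

10 = 0.8142 × A^0.37  ⇒  A^0.37 = 10/0.8142 = 12.28
ln A = ln(12.28) / 0.37 = 2.5081 / 0.37 = 6.7787
A = e^6.7787 ≈ 879 acres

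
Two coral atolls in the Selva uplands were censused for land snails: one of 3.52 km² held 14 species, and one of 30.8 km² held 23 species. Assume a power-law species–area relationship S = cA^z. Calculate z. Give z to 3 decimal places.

0.229

Taking logs: ln S = ln c + z ln A, so z = (ln S₂ − ln S₁)/(ln A₂ − ln A₁).
z = ln(23/14) / ln(30.8/3.52) = ln(1.643) / ln(8.75) = 0.4964 / 2.1691 = 0.2289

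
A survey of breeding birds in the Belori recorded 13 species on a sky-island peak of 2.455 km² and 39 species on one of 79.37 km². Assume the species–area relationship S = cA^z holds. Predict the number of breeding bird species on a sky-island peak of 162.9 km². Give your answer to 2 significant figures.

z = ln(39/13) / ln(79.37/2.455) = 1.0986 / 3.4760 = 0.3161
c = 13 / 2.455^0.3161 = 13 / 1.328 = 9.787
S₃ = 9.787 × 162.9^0.3161 = 9.787 × 5.001 ≈ 48.95

49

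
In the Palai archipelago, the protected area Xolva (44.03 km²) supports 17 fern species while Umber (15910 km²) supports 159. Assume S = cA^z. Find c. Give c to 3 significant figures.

4.04

z = ln(S₂/S₁) / ln(A₂/A₁) = ln(159/17) / ln(15910/44.03) = 2.2357 / 5.8898 = 0.3796
c = S₁ / A₁^z = 17 / 44.03^0.3796 = 17 / 4.207 = 4.041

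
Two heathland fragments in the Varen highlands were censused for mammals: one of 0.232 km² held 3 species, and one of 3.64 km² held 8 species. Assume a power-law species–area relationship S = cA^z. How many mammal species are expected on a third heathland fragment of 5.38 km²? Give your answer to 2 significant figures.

z = ln(8/3) / ln(3.64/0.232) = 0.9808 / 2.7530 = 0.3563
c = 3 / 0.232^0.3563 = 3 / 0.5942 = 5.049
S₃ = 5.049 × 5.38^0.3563 = 5.049 × 1.821 ≈ 9.195

9.2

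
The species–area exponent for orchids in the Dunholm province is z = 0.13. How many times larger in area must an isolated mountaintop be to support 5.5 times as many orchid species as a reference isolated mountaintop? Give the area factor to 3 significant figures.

(A₂/A₁)^0.13 = 5.5, so A₂/A₁ = 5.5^(1/0.13) = 5.5^7.692
ln(A₂/A₁) = ln 5.5 / 0.13 = 1.7047 / 0.13 = 13.1134
A₂/A₁ = e^13.1134 ≈ 495562

496000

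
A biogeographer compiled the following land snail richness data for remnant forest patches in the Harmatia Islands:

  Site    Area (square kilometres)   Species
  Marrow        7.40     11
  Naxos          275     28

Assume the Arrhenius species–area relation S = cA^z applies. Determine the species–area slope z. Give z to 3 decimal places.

Taking logs: ln S = ln c + z ln A, so z = (ln S₂ − ln S₁)/(ln A₂ − ln A₁).
z = ln(28/11) / ln(275/7.4) = ln(2.545) / ln(37.16) = 0.9343 / 3.6153 = 0.2584

0.258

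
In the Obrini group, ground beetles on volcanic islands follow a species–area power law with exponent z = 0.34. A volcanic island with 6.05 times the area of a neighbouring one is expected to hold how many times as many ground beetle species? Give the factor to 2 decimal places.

1.84

S₂/S₁ = (A₂/A₁)^z = 6.05^0.34
ln(S₂/S₁) = 0.34 × ln 6.05 = 0.34 × 1.8001 = 0.6120
S₂/S₁ = e^0.6120 ≈ 1.844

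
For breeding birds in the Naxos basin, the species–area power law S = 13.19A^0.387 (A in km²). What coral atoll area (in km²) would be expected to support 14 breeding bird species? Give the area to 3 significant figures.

14 = 13.19 × A^0.387  ⇒  A^0.387 = 14/13.19 = 1.061
ln A = ln(1.061) / 0.387 = 0.0596 / 0.387 = 0.1540
A = e^0.1540 ≈ 1.166 km²

1.17 km²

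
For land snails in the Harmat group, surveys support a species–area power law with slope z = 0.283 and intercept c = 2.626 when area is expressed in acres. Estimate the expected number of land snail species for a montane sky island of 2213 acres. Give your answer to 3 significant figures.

23.2

S = 2.626 × 2213^0.283
ln S = ln 2.626 + 0.283 × ln 2213 = 0.9655 + 0.283 × 7.7021 = 3.1452
S = e^3.1452 ≈ 23.22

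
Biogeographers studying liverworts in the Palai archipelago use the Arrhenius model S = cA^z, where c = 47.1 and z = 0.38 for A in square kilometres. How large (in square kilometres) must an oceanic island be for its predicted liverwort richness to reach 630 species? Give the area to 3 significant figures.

920 square kilometres

630 = 47.1 × A^0.38  ⇒  A^0.38 = 630/47.1 = 13.38
ln A = ln(13.38) / 0.38 = 2.5934 / 0.38 = 6.8249
A = e^6.8249 ≈ 920.4 square kilometres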